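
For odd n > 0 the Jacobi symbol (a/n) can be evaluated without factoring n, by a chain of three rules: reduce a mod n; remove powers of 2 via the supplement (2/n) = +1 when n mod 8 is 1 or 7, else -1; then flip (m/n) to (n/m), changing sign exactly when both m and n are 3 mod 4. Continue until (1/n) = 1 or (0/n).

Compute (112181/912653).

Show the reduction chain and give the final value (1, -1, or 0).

1

reciprocity: (112181/912653) = +1·(912653/112181) since 112181 mod 4 = 1, 912653 mod 4 = 1; sign now +1
(912653/112181) = (15205/112181)   [reduce mod 112181]
reciprocity: (15205/112181) = +1·(112181/15205) since 15205 mod 4 = 1, 112181 mod 4 = 1; sign now +1
(112181/15205) = (5746/15205)   [reduce mod 15205]
5746 = 2^1·2873; (2/15205) = -1 since 15205 mod 8 = 5, so (5746/15205) = (-1)^1·(2873/15205); sign now -1
reciprocity: (2873/15205) = +1·(15205/2873) since 2873 mod 4 = 1, 15205 mod 4 = 1; sign now -1
(15205/2873) = (840/2873)   [reduce mod 2873]
840 = 2^3·105; (2/2873) = +1 since 2873 mod 8 = 1, so (840/2873) = (+1)^3·(105/2873); sign now -1
reciprocity: (105/2873) = +1·(2873/105) since 105 mod 4 = 1, 2873 mod 4 = 1; sign now -1
(2873/105) = (38/105)   [reduce mod 105]
38 = 2^1·19; (2/105) = +1 since 105 mod 8 = 1, so (38/105) = (+1)^1·(19/105); sign now -1
reciprocity: (19/105) = +1·(105/19) since 19 mod 4 = 3, 105 mod 4 = 1; sign now -1
(105/19) = (10/19)   [reduce mod 19]
10 = 2^1·5; (2/19) = -1 since 19 mod 8 = 3, so (10/19) = (-1)^1·(5/19); sign now +1
reciprocity: (5/19) = +1·(19/5) since 5 mod 4 = 1, 19 mod 4 = 3; sign now +1
(19/5) = (4/5)   [reduce mod 5]
4 = 2^2·1; (2/5) = -1 since 5 mod 8 = 5, so (4/5) = (-1)^2·(1/5); sign now +1
(1/5) = 1; final value = sign = +1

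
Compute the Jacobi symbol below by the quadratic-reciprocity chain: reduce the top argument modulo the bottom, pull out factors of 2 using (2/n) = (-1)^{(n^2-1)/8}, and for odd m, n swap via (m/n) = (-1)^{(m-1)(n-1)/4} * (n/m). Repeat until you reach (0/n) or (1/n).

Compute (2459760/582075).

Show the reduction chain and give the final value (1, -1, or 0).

0

(2459760/582075) = (131460/582075)   [reduce mod 582075]
131460 = 2^2·32865; (2/582075) = -1 since 582075 mod 8 = 3, so (131460/582075) = (-1)^2·(32865/582075); sign now +1
reciprocity: (32865/582075) = +1·(582075/32865) since 32865 mod 4 = 1, 582075 mod 4 = 3; sign now +1
(582075/32865) = (23370/32865)   [reduce mod 32865]
23370 = 2^1·11685; (2/32865) = +1 since 32865 mod 8 = 1, so (23370/32865) = (+1)^1·(11685/32865); sign now +1
reciprocity: (11685/32865) = +1·(32865/11685) since 11685 mod 4 = 1, 32865 mod 4 = 1; sign now +1
(32865/11685) = (9495/11685)   [reduce mod 11685]
reciprocity: (9495/11685) = +1·(11685/9495) since 9495 mod 4 = 3, 11685 mod 4 = 1; sign now +1
(11685/9495) = (2190/9495)   [reduce mod 9495]
2190 = 2^1·1095; (2/9495) = +1 since 9495 mod 8 = 7, so (2190/9495) = (+1)^1·(1095/9495); sign now +1
reciprocity: (1095/9495) = -1·(9495/1095) since 1095 mod 4 = 3, 9495 mod 4 = 3; sign now -1
(9495/1095) = (735/1095)   [reduce mod 1095]
reciprocity: (735/1095) = -1·(1095/735) since 735 mod 4 = 3, 1095 mod 4 = 3; sign now +1
(1095/735) = (360/735)   [reduce mod 735]
360 = 2^3·45; (2/735) = +1 since 735 mod 8 = 7, so (360/735) = (+1)^3·(45/735); sign now +1
reciprocity: (45/735) = +1·(735/45) since 45 mod 4 = 1, 735 mod 4 = 3; sign now +1
(735/45) = (15/45)   [reduce mod 45]
reciprocity: (15/45) = +1·(45/15) since 15 mod 4 = 3, 45 mod 4 = 1; sign now +1
(45/15) = (0/15)   [reduce mod 15]
(0/15) = 0   [gcd(a, n) > 1]; final value = 0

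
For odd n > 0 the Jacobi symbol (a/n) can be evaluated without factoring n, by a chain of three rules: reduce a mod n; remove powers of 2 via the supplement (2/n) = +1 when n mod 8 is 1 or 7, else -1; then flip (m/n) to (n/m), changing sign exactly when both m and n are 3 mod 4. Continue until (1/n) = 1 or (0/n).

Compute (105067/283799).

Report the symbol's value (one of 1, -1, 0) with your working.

1

reciprocity: (105067/283799) = -1·(283799/105067) since 105067 mod 4 = 3, 283799 mod 4 = 3; sign now -1
(283799/105067) = (73665/105067)   [reduce mod 105067]
reciprocity: (73665/105067) = +1·(105067/73665) since 73665 mod 4 = 1, 105067 mod 4 = 3; sign now -1
(105067/73665) = (31402/73665)   [reduce mod 73665]
31402 = 2^1·15701; (2/73665) = +1 since 73665 mod 8 = 1, so (31402/73665) = (+1)^1·(15701/73665); sign now -1
reciprocity: (15701/73665) = +1·(73665/15701) since 15701 mod 4 = 1, 73665 mod 4 = 1; sign now -1
(73665/15701) = (10861/15701)   [reduce mod 15701]
reciprocity: (10861/15701) = +1·(15701/10861) since 10861 mod 4 = 1, 15701 mod 4 = 1; sign now -1
(15701/10861) = (4840/10861)   [reduce mod 10861]
4840 = 2^3·605; (2/10861) = -1 since 10861 mod 8 = 5, so (4840/10861) = (-1)^3·(605/10861); sign now +1
reciprocity: (605/10861) = +1·(10861/605) since 605 mod 4 = 1, 10861 mod 4 = 1; sign now +1
(10861/605) = (576/605)   [reduce mod 605]
576 = 2^6·9; (2/605) = -1 since 605 mod 8 = 5, so (576/605) = (-1)^6·(9/605); sign now +1
reciprocity: (9/605) = +1·(605/9) since 9 mod 4 = 1, 605 mod 4 = 1; sign now +1
(605/9) = (2/9)   [reduce mod 9]
2 = 2^1·1; (2/9) = +1 since 9 mod 8 = 1, so (2/9) = (+1)^1·(1/9); sign now +1
(1/9) = 1; final value = sign = +1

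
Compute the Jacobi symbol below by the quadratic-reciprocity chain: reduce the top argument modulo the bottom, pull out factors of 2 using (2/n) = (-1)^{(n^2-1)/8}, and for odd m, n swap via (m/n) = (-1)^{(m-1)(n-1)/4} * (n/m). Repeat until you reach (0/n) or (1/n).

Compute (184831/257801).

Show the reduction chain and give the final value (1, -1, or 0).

reciprocity: (184831/257801) = +1·(257801/184831) since 184831 mod 4 = 3, 257801 mod 4 = 1; sign now +1
(257801/184831) = (72970/184831)   [reduce mod 184831]
72970 = 2^1·36485; (2/184831) = +1 since 184831 mod 8 = 7, so (72970/184831) = (+1)^1·(36485/184831); sign now +1
reciprocity: (36485/184831) = +1·(184831/36485) since 36485 mod 4 = 1, 184831 mod 4 = 3; sign now +1
(184831/36485) = (2406/36485)   [reduce mod 36485]
2406 = 2^1·1203; (2/36485) = -1 since 36485 mod 8 = 5, so (2406/36485) = (-1)^1·(1203/36485); sign now -1
reciprocity: (1203/36485) = +1·(36485/1203) since 1203 mod 4 = 3, 36485 mod 4 = 1; sign now -1
(36485/1203) = (395/1203)   [reduce mod 1203]
reciprocity: (395/1203) = -1·(1203/395) since 395 mod 4 = 3, 1203 mod 4 = 3; sign now +1
(1203/395) = (18/395)   [reduce mod 395]
18 = 2^1·9; (2/395) = -1 since 395 mod 8 = 3, so (18/395) = (-1)^1·(9/395); sign now -1
reciprocity: (9/395) = +1·(395/9) since 9 mod 4 = 1, 395 mod 4 = 3; sign now -1
(395/9) = (8/9)   [reduce mod 9]
8 = 2^3·1; (2/9) = +1 since 9 mod 8 = 1, so (8/9) = (+1)^3·(1/9); sign now -1
(1/9) = 1; final value = sign = -1

-1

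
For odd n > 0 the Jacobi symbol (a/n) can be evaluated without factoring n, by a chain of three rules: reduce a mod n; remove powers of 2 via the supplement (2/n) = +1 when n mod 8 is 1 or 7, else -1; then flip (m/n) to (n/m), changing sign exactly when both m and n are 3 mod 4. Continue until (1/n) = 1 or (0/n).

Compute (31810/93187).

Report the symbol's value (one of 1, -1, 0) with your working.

-1

factor out 2^1: 31810 = 2^1·15905; with 93187 mod 8 = 3, (2/93187) = -1; sign now -1; continue with (15905/93187)
flip (15905/93187) -> (93187/15905): both odd, 15905 mod 4 = 1, 93187 mod 4 = 3, so the flip contributes +1; sign now -1
(93187/15905): 93187 mod 15905 = 13662, so (93187/15905) = (13662/15905)
factor out 2^1: 13662 = 2^1·6831; with 15905 mod 8 = 1, (2/15905) = +1; sign now -1; continue with (6831/15905)
flip (6831/15905) -> (15905/6831): both odd, 6831 mod 4 = 3, 15905 mod 4 = 1, so the flip contributes +1; sign now -1
(15905/6831): 15905 mod 6831 = 2243, so (15905/6831) = (2243/6831)
flip (2243/6831) -> (6831/2243): both odd, 2243 mod 4 = 3, 6831 mod 4 = 3, so the flip contributes -1; sign now +1
(6831/2243): 6831 mod 2243 = 102, so (6831/2243) = (102/2243)
factor out 2^1: 102 = 2^1·51; with 2243 mod 8 = 3, (2/2243) = -1; sign now -1; continue with (51/2243)
flip (51/2243) -> (2243/51): both odd, 51 mod 4 = 3, 2243 mod 4 = 3, so the flip contributes -1; sign now +1
(2243/51): 2243 mod 51 = 50, so (2243/51) = (50/51)
factor out 2^1: 50 = 2^1·25; with 51 mod 8 = 3, (2/51) = -1; sign now -1; continue with (25/51)
flip (25/51) -> (51/25): both odd, 25 mod 4 = 1, 51 mod 4 = 3, so the flip contributes +1; sign now -1
(51/25): 51 mod 25 = 1, so (51/25) = (1/25)
reached (1/25) = 1, so the symbol is -1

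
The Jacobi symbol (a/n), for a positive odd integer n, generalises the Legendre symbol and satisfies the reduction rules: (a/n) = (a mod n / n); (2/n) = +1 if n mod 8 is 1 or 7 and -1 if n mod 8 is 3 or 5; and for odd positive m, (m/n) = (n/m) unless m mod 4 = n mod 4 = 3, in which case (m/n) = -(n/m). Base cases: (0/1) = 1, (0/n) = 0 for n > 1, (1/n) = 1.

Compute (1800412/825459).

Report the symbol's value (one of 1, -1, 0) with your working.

1

(1800412/825459) = (149494/825459)   [reduce mod 825459]
149494 = 2^1·74747; (2/825459) = -1 since 825459 mod 8 = 3, so (149494/825459) = (-1)^1·(74747/825459); sign now -1
reciprocity: (74747/825459) = -1·(825459/74747) since 74747 mod 4 = 3, 825459 mod 4 = 3; sign now +1
(825459/74747) = (3242/74747)   [reduce mod 74747]
3242 = 2^1·1621; (2/74747) = -1 since 74747 mod 8 = 3, so (3242/74747) = (-1)^1·(1621/74747); sign now -1
reciprocity: (1621/74747) = +1·(74747/1621) since 1621 mod 4 = 1, 74747 mod 4 = 3; sign now -1
(74747/1621) = (181/1621)   [reduce mod 1621]
reciprocity: (181/1621) = +1·(1621/181) since 181 mod 4 = 1, 1621 mod 4 = 1; sign now -1
(1621/181) = (173/181)   [reduce mod 181]
reciprocity: (173/181) = +1·(181/173) since 173 mod 4 = 1, 181 mod 4 = 1; sign now -1
(181/173) = (8/173)   [reduce mod 173]
8 = 2^3·1; (2/173) = -1 since 173 mod 8 = 5, so (8/173) = (-1)^3·(1/173); sign now +1
(1/173) = 1; final value = sign = +1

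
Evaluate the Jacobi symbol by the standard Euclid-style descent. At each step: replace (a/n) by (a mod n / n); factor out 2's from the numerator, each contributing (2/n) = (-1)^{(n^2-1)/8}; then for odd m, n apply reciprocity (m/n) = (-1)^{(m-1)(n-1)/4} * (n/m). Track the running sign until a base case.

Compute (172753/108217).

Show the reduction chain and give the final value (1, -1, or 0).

1

(172753/108217) = (64536/108217)   [reduce mod 108217]
64536 = 2^3·8067; (2/108217) = +1 since 108217 mod 8 = 1, so (64536/108217) = (+1)^3·(8067/108217); sign now +1
reciprocity: (8067/108217) = +1·(108217/8067) since 8067 mod 4 = 3, 108217 mod 4 = 1; sign now +1
(108217/8067) = (3346/8067)   [reduce mod 8067]
3346 = 2^1·1673; (2/8067) = -1 since 8067 mod 8 = 3, so (3346/8067) = (-1)^1·(1673/8067); sign now -1
reciprocity: (1673/8067) = +1·(8067/1673) since 1673 mod 4 = 1, 8067 mod 4 = 3; sign now -1
(8067/1673) = (1375/1673)   [reduce mod 1673]
reciprocity: (1375/1673) = +1·(1673/1375) since 1375 mod 4 = 3, 1673 mod 4 = 1; sign now -1
(1673/1375) = (298/1375)   [reduce mod 1375]
298 = 2^1·149; (2/1375) = +1 since 1375 mod 8 = 7, so (298/1375) = (+1)^1·(149/1375); sign now -1
reciprocity: (149/1375) = +1·(1375/149) since 149 mod 4 = 1, 1375 mod 4 = 3; sign now -1
(1375/149) = (34/149)   [reduce mod 149]
34 = 2^1·17; (2/149) = -1 since 149 mod 8 = 5, so (34/149) = (-1)^1·(17/149); sign now +1
reciprocity: (17/149) = +1·(149/17) since 17 mod 4 = 1, 149 mod 4 = 1; sign now +1
(149/17) = (13/17)   [reduce mod 17]
reciprocity: (13/17) = +1·(17/13) since 13 mod 4 = 1, 17 mod 4 = 1; sign now +1
(17/13) = (4/13)   [reduce mod 13]
4 = 2^2·1; (2/13) = -1 since 13 mod 8 = 5, so (4/13) = (-1)^2·(1/13); sign now +1
(1/13) = 1; final value = sign = +1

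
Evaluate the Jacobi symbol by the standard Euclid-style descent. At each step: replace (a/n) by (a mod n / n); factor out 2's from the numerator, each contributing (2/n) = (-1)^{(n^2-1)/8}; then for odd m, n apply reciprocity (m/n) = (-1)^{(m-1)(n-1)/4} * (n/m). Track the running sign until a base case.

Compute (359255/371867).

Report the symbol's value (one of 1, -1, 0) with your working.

1

reciprocity: (359255/371867) = -1·(371867/359255) since 359255 mod 4 = 3, 371867 mod 4 = 3; sign now -1
(371867/359255) = (12612/359255)   [reduce mod 359255]
12612 = 2^2·3153; (2/359255) = +1 since 359255 mod 8 = 7, so (12612/359255) = (+1)^2·(3153/359255); sign now -1
reciprocity: (3153/359255) = +1·(359255/3153) since 3153 mod 4 = 1, 359255 mod 4 = 3; sign now -1
(359255/3153) = (2966/3153)   [reduce mod 3153]
2966 = 2^1·1483; (2/3153) = +1 since 3153 mod 8 = 1, so (2966/3153) = (+1)^1·(1483/3153); sign now -1
reciprocity: (1483/3153) = +1·(3153/1483) since 1483 mod 4 = 3, 3153 mod 4 = 1; sign now -1
(3153/1483) = (187/1483)   [reduce mod 1483]
reciprocity: (187/1483) = -1·(1483/187) since 187 mod 4 = 3, 1483 mod 4 = 3; sign now +1
(1483/187) = (174/187)   [reduce mod 187]
174 = 2^1·87; (2/187) = -1 since 187 mod 8 = 3, so (174/187) = (-1)^1·(87/187); sign now -1
reciprocity: (87/187) = -1·(187/87) since 87 mod 4 = 3, 187 mod 4 = 3; sign now +1
(187/87) = (13/87)   [reduce mod 87]
reciprocity: (13/87) = +1·(87/13) since 13 mod 4 = 1, 87 mod 4 = 3; sign now +1
(87/13) = (9/13)   [reduce mod 13]
reciprocity: (9/13) = +1·(13/9) since 9 mod 4 = 1, 13 mod 4 = 1; sign now +1
(13/9) = (4/9)   [reduce mod 9]
4 = 2^2·1; (2/9) = +1 since 9 mod 8 = 1, so (4/9) = (+1)^2·(1/9); sign now +1
(1/9) = 1; final value = sign = +1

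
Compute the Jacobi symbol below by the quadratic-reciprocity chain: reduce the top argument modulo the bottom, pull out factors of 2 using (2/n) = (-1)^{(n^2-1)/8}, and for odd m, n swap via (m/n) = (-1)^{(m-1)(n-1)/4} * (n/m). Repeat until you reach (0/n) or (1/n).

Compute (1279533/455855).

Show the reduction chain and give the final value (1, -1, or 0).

1

(1279533/455855) = (367823/455855)   [reduce mod 455855]
reciprocity: (367823/455855) = -1·(455855/367823) since 367823 mod 4 = 3, 455855 mod 4 = 3; sign now -1
(455855/367823) = (88032/367823)   [reduce mod 367823]
88032 = 2^5·2751; (2/367823) = +1 since 367823 mod 8 = 7, so (88032/367823) = (+1)^5·(2751/367823); sign now -1
reciprocity: (2751/367823) = -1·(367823/2751) since 2751 mod 4 = 3, 367823 mod 4 = 3; sign now +1
(367823/2751) = (1940/2751)   [reduce mod 2751]
1940 = 2^2·485; (2/2751) = +1 since 2751 mod 8 = 7, so (1940/2751) = (+1)^2·(485/2751); sign now +1
reciprocity: (485/2751) = +1·(2751/485) since 485 mod 4 = 1, 2751 mod 4 = 3; sign now +1
(2751/485) = (326/485)   [reduce mod 485]
326 = 2^1·163; (2/485) = -1 since 485 mod 8 = 5, so (326/485) = (-1)^1·(163/485); sign now -1
reciprocity: (163/485) = +1·(485/163) since 163 mod 4 = 3, 485 mod 4 = 1; sign now -1
(485/163) = (159/163)   [reduce mod 163]
reciprocity: (159/163) = -1·(163/159) since 159 mod 4 = 3, 163 mod 4 = 3; sign now +1
(163/159) = (4/159)   [reduce mod 159]
4 = 2^2·1; (2/159) = +1 since 159 mod 8 = 7, so (4/159) = (+1)^2·(1/159); sign now +1
(1/159) = 1; final value = sign = +1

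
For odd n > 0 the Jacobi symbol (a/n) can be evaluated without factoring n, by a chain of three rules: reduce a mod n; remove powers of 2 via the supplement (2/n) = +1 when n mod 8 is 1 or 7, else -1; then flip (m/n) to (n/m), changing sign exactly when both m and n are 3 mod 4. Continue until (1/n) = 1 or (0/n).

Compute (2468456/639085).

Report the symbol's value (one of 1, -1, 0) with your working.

1

(2468456/639085) = (551201/639085)   [reduce mod 639085]
reciprocity: (551201/639085) = +1·(639085/551201) since 551201 mod 4 = 1, 639085 mod 4 = 1; sign now +1
(639085/551201) = (87884/551201)   [reduce mod 551201]
87884 = 2^2·21971; (2/551201) = +1 since 551201 mod 8 = 1, so (87884/551201) = (+1)^2·(21971/551201); sign now +1
reciprocity: (21971/551201) = +1·(551201/21971) since 21971 mod 4 = 3, 551201 mod 4 = 1; sign now +1
(551201/21971) = (1926/21971)   [reduce mod 21971]
1926 = 2^1·963; (2/21971) = -1 since 21971 mod 8 = 3, so (1926/21971) = (-1)^1·(963/21971); sign now -1
reciprocity: (963/21971) = -1·(21971/963) since 963 mod 4 = 3, 21971 mod 4 = 3; sign now +1
(21971/963) = (785/963)   [reduce mod 963]
reciprocity: (785/963) = +1·(963/785) since 785 mod 4 = 1, 963 mod 4 = 3; sign now +1
(963/785) = (178/785)   [reduce mod 785]
178 = 2^1·89; (2/785) = +1 since 785 mod 8 = 1, so (178/785) = (+1)^1·(89/785); sign now +1
reciprocity: (89/785) = +1·(785/89) since 89 mod 4 = 1, 785 mod 4 = 1; sign now +1
(785/89) = (73/89)   [reduce mod 89]
reciprocity: (73/89) = +1·(89/73) since 73 mod 4 = 1, 89 mod 4 = 1; sign now +1
(89/73) = (16/73)   [reduce mod 73]
16 = 2^4·1; (2/73) = +1 since 73 mod 8 = 1, so (16/73) = (+1)^4·(1/73); sign now +1
(1/73) = 1; final value = sign = +1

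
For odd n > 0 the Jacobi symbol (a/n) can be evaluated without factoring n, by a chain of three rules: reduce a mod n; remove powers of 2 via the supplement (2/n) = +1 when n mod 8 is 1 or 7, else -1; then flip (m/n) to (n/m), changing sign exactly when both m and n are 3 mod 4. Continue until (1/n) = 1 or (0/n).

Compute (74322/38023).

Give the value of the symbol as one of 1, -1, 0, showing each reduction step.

(74322/38023) = (36299/38023)   [reduce mod 38023]
reciprocity: (36299/38023) = -1·(38023/36299) since 36299 mod 4 = 3, 38023 mod 4 = 3; sign now -1
(38023/36299) = (1724/36299)   [reduce mod 36299]
1724 = 2^2·431; (2/36299) = -1 since 36299 mod 8 = 3, so (1724/36299) = (-1)^2·(431/36299); sign now -1
reciprocity: (431/36299) = -1·(36299/431) since 431 mod 4 = 3, 36299 mod 4 = 3; sign now +1
(36299/431) = (95/431)   [reduce mod 431]
reciprocity: (95/431) = -1·(431/95) since 95 mod 4 = 3, 431 mod 4 = 3; sign now -1
(431/95) = (51/95)   [reduce mod 95]
reciprocity: (51/95) = -1·(95/51) since 51 mod 4 = 3, 95 mod 4 = 3; sign now +1
(95/51) = (44/51)   [reduce mod 51]
44 = 2^2·11; (2/51) = -1 since 51 mod 8 = 3, so (44/51) = (-1)^2·(11/51); sign now +1
reciprocity: (11/51) = -1·(51/11) since 11 mod 4 = 3, 51 mod 4 = 3; sign now -1
(51/11) = (7/11)   [reduce mod 11]
reciprocity: (7/11) = -1·(11/7) since 7 mod 4 = 3, 11 mod 4 = 3; sign now +1
(11/7) = (4/7)   [reduce mod 7]
4 = 2^2·1; (2/7) = +1 since 7 mod 8 = 7, so (4/7) = (+1)^2·(1/7); sign now +1
(1/7) = 1; final value = sign = +1

1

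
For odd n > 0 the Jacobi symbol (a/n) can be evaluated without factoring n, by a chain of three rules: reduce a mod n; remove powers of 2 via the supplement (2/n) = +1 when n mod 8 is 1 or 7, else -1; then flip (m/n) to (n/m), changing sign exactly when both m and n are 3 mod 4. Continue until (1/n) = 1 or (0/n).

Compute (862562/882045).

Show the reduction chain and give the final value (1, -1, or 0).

1

862562 = 2^1·431281; (2/882045) = -1 since 882045 mod 8 = 5, so (862562/882045) = (-1)^1·(431281/882045); sign now -1
reciprocity: (431281/882045) = +1·(882045/431281) since 431281 mod 4 = 1, 882045 mod 4 = 1; sign now -1
(882045/431281) = (19483/431281)   [reduce mod 431281]
reciprocity: (19483/431281) = +1·(431281/19483) since 19483 mod 4 = 3, 431281 mod 4 = 1; sign now -1
(431281/19483) = (2655/19483)   [reduce mod 19483]
reciprocity: (2655/19483) = -1·(19483/2655) since 2655 mod 4 = 3, 19483 mod 4 = 3; sign now +1
(19483/2655) = (898/2655)   [reduce mod 2655]
898 = 2^1·449; (2/2655) = +1 since 2655 mod 8 = 7, so (898/2655) = (+1)^1·(449/2655); sign now +1
reciprocity: (449/2655) = +1·(2655/449) since 449 mod 4 = 1, 2655 mod 4 = 3; sign now +1
(2655/449) = (410/449)   [reduce mod 449]
410 = 2^1·205; (2/449) = +1 since 449 mod 8 = 1, so (410/449) = (+1)^1·(205/449); sign now +1
reciprocity: (205/449) = +1·(449/205) since 205 mod 4 = 1, 449 mod 4 = 1; sign now +1
(449/205) = (39/205)   [reduce mod 205]
reciprocity: (39/205) = +1·(205/39) since 39 mod 4 = 3, 205 mod 4 = 1; sign now +1
(205/39) = (10/39)   [reduce mod 39]
10 = 2^1·5; (2/39) = +1 since 39 mod 8 = 7, so (10/39) = (+1)^1·(5/39); sign now +1
reciprocity: (5/39) = +1·(39/5) since 5 mod 4 = 1, 39 mod 4 = 3; sign now +1
(39/5) = (4/5)   [reduce mod 5]
4 = 2^2·1; (2/5) = -1 since 5 mod 8 = 5, so (4/5) = (-1)^2·(1/5); sign now +1
(1/5) = 1; final value = sign = +1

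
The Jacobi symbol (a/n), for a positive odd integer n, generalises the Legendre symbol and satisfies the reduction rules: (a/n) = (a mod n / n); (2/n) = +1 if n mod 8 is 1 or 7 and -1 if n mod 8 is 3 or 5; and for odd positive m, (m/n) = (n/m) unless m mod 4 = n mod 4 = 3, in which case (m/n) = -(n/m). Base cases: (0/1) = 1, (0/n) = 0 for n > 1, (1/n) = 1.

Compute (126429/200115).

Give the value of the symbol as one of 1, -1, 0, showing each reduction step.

reciprocity: (126429/200115) = +1·(200115/126429) since 126429 mod 4 = 1, 200115 mod 4 = 3; sign now +1
(200115/126429) = (73686/126429)   [reduce mod 126429]
73686 = 2^1·36843; (2/126429) = -1 since 126429 mod 8 = 5, so (73686/126429) = (-1)^1·(36843/126429); sign now -1
reciprocity: (36843/126429) = +1·(126429/36843) since 36843 mod 4 = 3, 126429 mod 4 = 1; sign now -1
(126429/36843) = (15900/36843)   [reduce mod 36843]
15900 = 2^2·3975; (2/36843) = -1 since 36843 mod 8 = 3, so (15900/36843) = (-1)^2·(3975/36843); sign now -1
reciprocity: (3975/36843) = -1·(36843/3975) since 3975 mod 4 = 3, 36843 mod 4 = 3; sign now +1
(36843/3975) = (1068/3975)   [reduce mod 3975]
1068 = 2^2·267; (2/3975) = +1 since 3975 mod 8 = 7, so (1068/3975) = (+1)^2·(267/3975); sign now +1
reciprocity: (267/3975) = -1·(3975/267) since 267 mod 4 = 3, 3975 mod 4 = 3; sign now -1
(3975/267) = (237/267)   [reduce mod 267]
reciprocity: (237/267) = +1·(267/237) since 237 mod 4 = 1, 267 mod 4 = 3; sign now -1
(267/237) = (30/237)   [reduce mod 237]
30 = 2^1·15; (2/237) = -1 since 237 mod 8 = 5, so (30/237) = (-1)^1·(15/237); sign now +1
reciprocity: (15/237) = +1·(237/15) since 15 mod 4 = 3, 237 mod 4 = 1; sign now +1
(237/15) = (12/15)   [reduce mod 15]
12 = 2^2·3; (2/15) = +1 since 15 mod 8 = 7, so (12/15) = (+1)^2·(3/15); sign now +1
reciprocity: (3/15) = -1·(15/3) since 3 mod 4 = 3, 15 mod 4 = 3; sign now -1
(15/3) = (0/3)   [reduce mod 3]
(0/3) = 0   [gcd(a, n) > 1]; final value = 0

0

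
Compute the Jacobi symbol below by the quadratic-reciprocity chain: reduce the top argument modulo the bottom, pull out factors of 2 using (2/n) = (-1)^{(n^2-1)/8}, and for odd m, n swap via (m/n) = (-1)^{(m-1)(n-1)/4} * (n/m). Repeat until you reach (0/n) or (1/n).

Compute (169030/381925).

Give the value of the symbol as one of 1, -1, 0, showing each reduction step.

0

factor out 2^1: 169030 = 2^1·84515; with 381925 mod 8 = 5, (2/381925) = -1; sign now -1; continue with (84515/381925)
flip (84515/381925) -> (381925/84515): both odd, 84515 mod 4 = 3, 381925 mod 4 = 1, so the flip contributes +1; sign now -1
(381925/84515): 381925 mod 84515 = 43865, so (381925/84515) = (43865/84515)
flip (43865/84515) -> (84515/43865): both odd, 43865 mod 4 = 1, 84515 mod 4 = 3, so the flip contributes +1; sign now -1
(84515/43865): 84515 mod 43865 = 40650, so (84515/43865) = (40650/43865)
factor out 2^1: 40650 = 2^1·20325; with 43865 mod 8 = 1, (2/43865) = +1; sign now -1; continue with (20325/43865)
flip (20325/43865) -> (43865/20325): both odd, 20325 mod 4 = 1, 43865 mod 4 = 1, so the flip contributes +1; sign now -1
(43865/20325): 43865 mod 20325 = 3215, so (43865/20325) = (3215/20325)
flip (3215/20325) -> (20325/3215): both odd, 3215 mod 4 = 3, 20325 mod 4 = 1, so the flip contributes +1; sign now -1
(20325/3215): 20325 mod 3215 = 1035, so (20325/3215) = (1035/3215)
flip (1035/3215) -> (3215/1035): both odd, 1035 mod 4 = 3, 3215 mod 4 = 3, so the flip contributes -1; sign now +1
(3215/1035): 3215 mod 1035 = 110, so (3215/1035) = (110/1035)
factor out 2^1: 110 = 2^1·55; with 1035 mod 8 = 3, (2/1035) = -1; sign now -1; continue with (55/1035)
flip (55/1035) -> (1035/55): both odd, 55 mod 4 = 3, 1035 mod 4 = 3, so the flip contributes -1; sign now +1
(1035/55): 1035 mod 55 = 45, so (1035/55) = (45/55)
flip (45/55) -> (55/45): both odd, 45 mod 4 = 1, 55 mod 4 = 3, so the flip contributes +1; sign now +1
(55/45): 55 mod 45 = 10, so (55/45) = (10/45)
factor out 2^1: 10 = 2^1·5; with 45 mod 8 = 5, (2/45) = -1; sign now -1; continue with (5/45)
flip (5/45) -> (45/5): both odd, 5 mod 4 = 1, 45 mod 4 = 1, so the flip contributes +1; sign now -1
(45/5): 45 mod 5 = 0, so (45/5) = (0/5)
reached (0/5); gcd(a, n) > 1, so (0/5) = 0 and the symbol is 0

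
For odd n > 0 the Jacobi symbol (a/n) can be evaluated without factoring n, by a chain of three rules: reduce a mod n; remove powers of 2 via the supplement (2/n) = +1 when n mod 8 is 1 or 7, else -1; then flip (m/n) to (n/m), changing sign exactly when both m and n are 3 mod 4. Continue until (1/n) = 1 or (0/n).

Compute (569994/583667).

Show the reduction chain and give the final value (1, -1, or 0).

-1

factor out 2^1: 569994 = 2^1·284997; with 583667 mod 8 = 3, (2/583667) = -1; sign now -1; continue with (284997/583667)
flip (284997/583667) -> (583667/284997): both odd, 284997 mod 4 = 1, 583667 mod 4 = 3, so the flip contributes +1; sign now -1
(583667/284997): 583667 mod 284997 = 13673, so (583667/284997) = (13673/284997)
flip (13673/284997) -> (284997/13673): both odd, 13673 mod 4 = 1, 284997 mod 4 = 1, so the flip contributes +1; sign now -1
(284997/13673): 284997 mod 13673 = 11537, so (284997/13673) = (11537/13673)
flip (11537/13673) -> (13673/11537): both odd, 11537 mod 4 = 1, 13673 mod 4 = 1, so the flip contributes +1; sign now -1
(13673/11537): 13673 mod 11537 = 2136, so (13673/11537) = (2136/11537)
factor out 2^3: 2136 = 2^3·267; with 11537 mod 8 = 1, (2/11537) = +1; sign now -1; continue with (267/11537)
flip (267/11537) -> (11537/267): both odd, 267 mod 4 = 3, 11537 mod 4 = 1, so the flip contributes +1; sign now -1
(11537/267): 11537 mod 267 = 56, so (11537/267) = (56/267)
factor out 2^3: 56 = 2^3·7; with 267 mod 8 = 3, (2/267) = -1; sign now +1; continue with (7/267)
flip (7/267) -> (267/7): both odd, 7 mod 4 = 3, 267 mod 4 = 3, so the flip contributes -1; sign now -1
(267/7): 267 mod 7 = 1, so (267/7) = (1/7)
reached (1/7) = 1, so the symbol is -1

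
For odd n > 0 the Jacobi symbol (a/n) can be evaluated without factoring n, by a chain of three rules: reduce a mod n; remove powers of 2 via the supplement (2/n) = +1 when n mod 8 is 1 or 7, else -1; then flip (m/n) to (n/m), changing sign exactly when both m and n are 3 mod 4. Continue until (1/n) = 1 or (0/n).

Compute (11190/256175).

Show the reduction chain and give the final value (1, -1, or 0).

factor out 2^1: 11190 = 2^1·5595; with 256175 mod 8 = 7, (2/256175) = +1; sign now +1; continue with (5595/256175)
flip (5595/256175) -> (256175/5595): both odd, 5595 mod 4 = 3, 256175 mod 4 = 3, so the flip contributes -1; sign now -1
(256175/5595): 256175 mod 5595 = 4400, so (256175/5595) = (4400/5595)
factor out 2^4: 4400 = 2^4·275; with 5595 mod 8 = 3, (2/5595) = -1; sign now -1; continue with (275/5595)
flip (275/5595) -> (5595/275): both odd, 275 mod 4 = 3, 5595 mod 4 = 3, so the flip contributes -1; sign now +1
(5595/275): 5595 mod 275 = 95, so (5595/275) = (95/275)
flip (95/275) -> (275/95): both odd, 95 mod 4 = 3, 275 mod 4 = 3, so the flip contributes -1; sign now -1
(275/95): 275 mod 95 = 85, so (275/95) = (85/95)
flip (85/95) -> (95/85): both odd, 85 mod 4 = 1, 95 mod 4 = 3, so the flip contributes +1; sign now -1
(95/85): 95 mod 85 = 10, so (95/85) = (10/85)
factor out 2^1: 10 = 2^1·5; with 85 mod 8 = 5, (2/85) = -1; sign now +1; continue with (5/85)
flip (5/85) -> (85/5): both odd, 5 mod 4 = 1, 85 mod 4 = 1, so the flip contributes +1; sign now +1
(85/5): 85 mod 5 = 0, so (85/5) = (0/5)
reached (0/5); gcd(a, n) > 1, so (0/5) = 0 and the symbol is 0

0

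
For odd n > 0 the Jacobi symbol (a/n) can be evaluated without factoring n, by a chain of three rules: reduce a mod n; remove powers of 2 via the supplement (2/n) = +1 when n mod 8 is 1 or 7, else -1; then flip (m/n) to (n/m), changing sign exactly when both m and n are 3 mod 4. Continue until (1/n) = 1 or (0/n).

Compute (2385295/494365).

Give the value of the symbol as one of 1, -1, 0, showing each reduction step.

0

(2385295/494365): 2385295 mod 494365 = 407835, so (2385295/494365) = (407835/494365)
flip (407835/494365) -> (494365/407835): both odd, 407835 mod 4 = 3, 494365 mod 4 = 1, so the flip contributes +1; sign now +1
(494365/407835): 494365 mod 407835 = 86530, so (494365/407835) = (86530/407835)
factor out 2^1: 86530 = 2^1·43265; with 407835 mod 8 = 3, (2/407835) = -1; sign now -1; continue with (43265/407835)
flip (43265/407835) -> (407835/43265): both odd, 43265 mod 4 = 1, 407835 mod 4 = 3, so the flip contributes +1; sign now -1
(407835/43265): 407835 mod 43265 = 18450, so (407835/43265) = (18450/43265)
factor out 2^1: 18450 = 2^1·9225; with 43265 mod 8 = 1, (2/43265) = +1; sign now -1; continue with (9225/43265)
flip (9225/43265) -> (43265/9225): both odd, 9225 mod 4 = 1, 43265 mod 4 = 1, so the flip contributes +1; sign now -1
(43265/9225): 43265 mod 9225 = 6365, so (43265/9225) = (6365/9225)
flip (6365/9225) -> (9225/6365): both odd, 6365 mod 4 = 1, 9225 mod 4 = 1, so the flip contributes +1; sign now -1
(9225/6365): 9225 mod 6365 = 2860, so (9225/6365) = (2860/6365)
factor out 2^2: 2860 = 2^2·715; with 6365 mod 8 = 5, (2/6365) = -1; sign now -1; continue with (715/6365)
flip (715/6365) -> (6365/715): both odd, 715 mod 4 = 3, 6365 mod 4 = 1, so the flip contributes +1; sign now -1
(6365/715): 6365 mod 715 = 645, so (6365/715) = (645/715)
flip (645/715) -> (715/645): both odd, 645 mod 4 = 1, 715 mod 4 = 3, so the flip contributes +1; sign now -1
(715/645): 715 mod 645 = 70, so (715/645) = (70/645)
factor out 2^1: 70 = 2^1·35; with 645 mod 8 = 5, (2/645) = -1; sign now +1; continue with (35/645)
flip (35/645) -> (645/35): both odd, 35 mod 4 = 3, 645 mod 4 = 1, so the flip contributes +1; sign now +1
(645/35): 645 mod 35 = 15, so (645/35) = (15/35)
flip (15/35) -> (35/15): both odd, 15 mod 4 = 3, 35 mod 4 = 3, so the flip contributes -1; sign now -1
(35/15): 35 mod 15 = 5, so (35/15) = (5/15)
flip (5/15) -> (15/5): both odd, 5 mod 4 = 1, 15 mod 4 = 3, so the flip contributes +1; sign now -1
(15/5): 15 mod 5 = 0, so (15/5) = (0/5)
reached (0/5); gcd(a, n) > 1, so (0/5) = 0 and the symbol is 0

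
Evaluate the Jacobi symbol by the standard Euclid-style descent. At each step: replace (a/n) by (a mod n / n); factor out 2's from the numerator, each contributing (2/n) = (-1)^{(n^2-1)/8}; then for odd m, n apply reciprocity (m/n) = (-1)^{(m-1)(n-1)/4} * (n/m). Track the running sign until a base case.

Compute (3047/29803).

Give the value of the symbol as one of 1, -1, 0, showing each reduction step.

-1

reciprocity: (3047/29803) = -1·(29803/3047) since 3047 mod 4 = 3, 29803 mod 4 = 3; sign now -1
(29803/3047) = (2380/3047)   [reduce mod 3047]
2380 = 2^2·595; (2/3047) = +1 since 3047 mod 8 = 7, so (2380/3047) = (+1)^2·(595/3047); sign now -1
reciprocity: (595/3047) = -1·(3047/595) since 595 mod 4 = 3, 3047 mod 4 = 3; sign now +1
(3047/595) = (72/595)   [reduce mod 595]
72 = 2^3·9; (2/595) = -1 since 595 mod 8 = 3, so (72/595) = (-1)^3·(9/595); sign now -1
reciprocity: (9/595) = +1·(595/9) since 9 mod 4 = 1, 595 mod 4 = 3; sign now -1
(595/9) = (1/9)   [reduce mod 9]
(1/9) = 1; final value = sign = -1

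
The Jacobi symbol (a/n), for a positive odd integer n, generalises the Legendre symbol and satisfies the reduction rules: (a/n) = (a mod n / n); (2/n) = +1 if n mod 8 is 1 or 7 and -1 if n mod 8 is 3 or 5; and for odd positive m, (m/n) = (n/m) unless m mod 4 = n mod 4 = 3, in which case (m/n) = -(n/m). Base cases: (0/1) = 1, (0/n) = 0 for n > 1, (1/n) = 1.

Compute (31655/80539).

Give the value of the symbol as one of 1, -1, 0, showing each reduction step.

1

reciprocity: (31655/80539) = -1·(80539/31655) since 31655 mod 4 = 3, 80539 mod 4 = 3; sign now -1
(80539/31655) = (17229/31655)   [reduce mod 31655]
reciprocity: (17229/31655) = +1·(31655/17229) since 17229 mod 4 = 1, 31655 mod 4 = 3; sign now -1
(31655/17229) = (14426/17229)   [reduce mod 17229]
14426 = 2^1·7213; (2/17229) = -1 since 17229 mod 8 = 5, so (14426/17229) = (-1)^1·(7213/17229); sign now +1
reciprocity: (7213/17229) = +1·(17229/7213) since 7213 mod 4 = 1, 17229 mod 4 = 1; sign now +1
(17229/7213) = (2803/7213)   [reduce mod 7213]
reciprocity: (2803/7213) = +1·(7213/2803) since 2803 mod 4 = 3, 7213 mod 4 = 1; sign now +1
(7213/2803) = (1607/2803)   [reduce mod 2803]
reciprocity: (1607/2803) = -1·(2803/1607) since 1607 mod 4 = 3, 2803 mod 4 = 3; sign now -1
(2803/1607) = (1196/1607)   [reduce mod 1607]
1196 = 2^2·299; (2/1607) = +1 since 1607 mod 8 = 7, so (1196/1607) = (+1)^2·(299/1607); sign now -1
reciprocity: (299/1607) = -1·(1607/299) since 299 mod 4 = 3, 1607 mod 4 = 3; sign now +1
(1607/299) = (112/299)   [reduce mod 299]
112 = 2^4·7; (2/299) = -1 since 299 mod 8 = 3, so (112/299) = (-1)^4·(7/299); sign now +1
reciprocity: (7/299) = -1·(299/7) since 7 mod 4 = 3, 299 mod 4 = 3; sign now -1
(299/7) = (5/7)   [reduce mod 7]
reciprocity: (5/7) = +1·(7/5) since 5 mod 4 = 1, 7 mod 4 = 3; sign now -1
(7/5) = (2/5)   [reduce mod 5]
2 = 2^1·1; (2/5) = -1 since 5 mod 8 = 5, so (2/5) = (-1)^1·(1/5); sign now +1
(1/5) = 1; final value = sign = +1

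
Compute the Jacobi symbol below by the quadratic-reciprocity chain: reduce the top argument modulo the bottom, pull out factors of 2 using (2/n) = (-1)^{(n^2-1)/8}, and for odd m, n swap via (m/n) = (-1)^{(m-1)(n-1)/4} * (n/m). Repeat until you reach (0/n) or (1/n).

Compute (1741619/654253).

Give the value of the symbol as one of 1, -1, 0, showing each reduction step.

-1

(1741619/654253) = (433113/654253)   [reduce mod 654253]
reciprocity: (433113/654253) = +1·(654253/433113) since 433113 mod 4 = 1, 654253 mod 4 = 1; sign now +1
(654253/433113) = (221140/433113)   [reduce mod 433113]
221140 = 2^2·55285; (2/433113) = +1 since 433113 mod 8 = 1, so (221140/433113) = (+1)^2·(55285/433113); sign now +1
reciprocity: (55285/433113) = +1·(433113/55285) since 55285 mod 4 = 1, 433113 mod 4 = 1; sign now +1
(433113/55285) = (46118/55285)   [reduce mod 55285]
46118 = 2^1·23059; (2/55285) = -1 since 55285 mod 8 = 5, so (46118/55285) = (-1)^1·(23059/55285); sign now -1
reciprocity: (23059/55285) = +1·(55285/23059) since 23059 mod 4 = 3, 55285 mod 4 = 1; sign now -1
(55285/23059) = (9167/23059)   [reduce mod 23059]
reciprocity: (9167/23059) = -1·(23059/9167) since 9167 mod 4 = 3, 23059 mod 4 = 3; sign now +1
(23059/9167) = (4725/9167)   [reduce mod 9167]
reciprocity: (4725/9167) = +1·(9167/4725) since 4725 mod 4 = 1, 9167 mod 4 = 3; sign now +1
(9167/4725) = (4442/4725)   [reduce mod 4725]
4442 = 2^1·2221; (2/4725) = -1 since 4725 mod 8 = 5, so (4442/4725) = (-1)^1·(2221/4725); sign now -1
reciprocity: (2221/4725) = +1·(4725/2221) since 2221 mod 4 = 1, 4725 mod 4 = 1; sign now -1
(4725/2221) = (283/2221)   [reduce mod 2221]
reciprocity: (283/2221) = +1·(2221/283) since 283 mod 4 = 3, 2221 mod 4 = 1; sign now -1
(2221/283) = (240/283)   [reduce mod 283]
240 = 2^4·15; (2/283) = -1 since 283 mod 8 = 3, so (240/283) = (-1)^4·(15/283); sign now -1
reciprocity: (15/283) = -1·(283/15) since 15 mod 4 = 3, 283 mod 4 = 3; sign now +1
(283/15) = (13/15)   [reduce mod 15]
reciprocity: (13/15) = +1·(15/13) since 13 mod 4 = 1, 15 mod 4 = 3; sign now +1
(15/13) = (2/13)   [reduce mod 13]
2 = 2^1·1; (2/13) = -1 since 13 mod 8 = 5, so (2/13) = (-1)^1·(1/13); sign now -1
(1/13) = 1; final value = sign = -1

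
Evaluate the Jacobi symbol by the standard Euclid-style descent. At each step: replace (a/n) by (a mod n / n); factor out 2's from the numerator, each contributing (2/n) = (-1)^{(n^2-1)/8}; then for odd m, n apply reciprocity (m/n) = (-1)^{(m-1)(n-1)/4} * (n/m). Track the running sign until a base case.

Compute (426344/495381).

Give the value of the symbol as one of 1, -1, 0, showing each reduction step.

factor out 2^3: 426344 = 2^3·53293; with 495381 mod 8 = 5, (2/495381) = -1; sign now -1; continue with (53293/495381)
flip (53293/495381) -> (495381/53293): both odd, 53293 mod 4 = 1, 495381 mod 4 = 1, so the flip contributes +1; sign now -1
(495381/53293): 495381 mod 53293 = 15744, so (495381/53293) = (15744/53293)
factor out 2^7: 15744 = 2^7·123; with 53293 mod 8 = 5, (2/53293) = -1; sign now +1; continue with (123/53293)
flip (123/53293) -> (53293/123): both odd, 123 mod 4 = 3, 53293 mod 4 = 1, so the flip contributes +1; sign now +1
(53293/123): 53293 mod 123 = 34, so (53293/123) = (34/123)
factor out 2^1: 34 = 2^1·17; with 123 mod 8 = 3, (2/123) = -1; sign now -1; continue with (17/123)
flip (17/123) -> (123/17): both odd, 17 mod 4 = 1, 123 mod 4 = 3, so the flip contributes +1; sign now -1
(123/17): 123 mod 17 = 4, so (123/17) = (4/17)
factor out 2^2: 4 = 2^2·1; with 17 mod 8 = 1, (2/17) = +1; sign now -1; continue with (1/17)
reached (1/17) = 1, so the symbol is -1

-1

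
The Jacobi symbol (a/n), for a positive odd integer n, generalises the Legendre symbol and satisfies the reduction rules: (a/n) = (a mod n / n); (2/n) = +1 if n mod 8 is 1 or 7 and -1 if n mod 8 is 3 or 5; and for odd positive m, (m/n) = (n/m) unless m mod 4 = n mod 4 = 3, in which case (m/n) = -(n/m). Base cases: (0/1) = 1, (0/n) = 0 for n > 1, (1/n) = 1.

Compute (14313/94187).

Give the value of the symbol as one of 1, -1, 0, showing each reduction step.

flip (14313/94187) -> (94187/14313): both odd, 14313 mod 4 = 1, 94187 mod 4 = 3, so the flip contributes +1; sign now +1
(94187/14313): 94187 mod 14313 = 8309, so (94187/14313) = (8309/14313)
flip (8309/14313) -> (14313/8309): both odd, 8309 mod 4 = 1, 14313 mod 4 = 1, so the flip contributes +1; sign now +1
(14313/8309): 14313 mod 8309 = 6004, so (14313/8309) = (6004/8309)
factor out 2^2: 6004 = 2^2·1501; with 8309 mod 8 = 5, (2/8309) = -1; sign now +1; continue with (1501/8309)
flip (1501/8309) -> (8309/1501): both odd, 1501 mod 4 = 1, 8309 mod 4 = 1, so the flip contributes +1; sign now +1
(8309/1501): 8309 mod 1501 = 804, so (8309/1501) = (804/1501)
factor out 2^2: 804 = 2^2·201; with 1501 mod 8 = 5, (2/1501) = -1; sign now +1; continue with (201/1501)
flip (201/1501) -> (1501/201): both odd, 201 mod 4 = 1, 1501 mod 4 = 1, so the flip contributes +1; sign now +1
(1501/201): 1501 mod 201 = 94, so (1501/201) = (94/201)
factor out 2^1: 94 = 2^1·47; with 201 mod 8 = 1, (2/201) = +1; sign now +1; continue with (47/201)
flip (47/201) -> (201/47): both odd, 47 mod 4 = 3, 201 mod 4 = 1, so the flip contributes +1; sign now +1
(201/47): 201 mod 47 = 13, so (201/47) = (13/47)
flip (13/47) -> (47/13): both odd, 13 mod 4 = 1, 47 mod 4 = 3, so the flip contributes +1; sign now +1
(47/13): 47 mod 13 = 8, so (47/13) = (8/13)
factor out 2^3: 8 = 2^3·1; with 13 mod 8 = 5, (2/13) = -1; sign now -1; continue with (1/13)
reached (1/13) = 1, so the symbol is -1

-1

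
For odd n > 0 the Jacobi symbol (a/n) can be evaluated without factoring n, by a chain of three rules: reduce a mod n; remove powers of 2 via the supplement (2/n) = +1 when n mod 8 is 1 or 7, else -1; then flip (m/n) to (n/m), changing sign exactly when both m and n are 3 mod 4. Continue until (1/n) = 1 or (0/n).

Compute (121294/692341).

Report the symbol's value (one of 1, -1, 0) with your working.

factor out 2^1: 121294 = 2^1·60647; with 692341 mod 8 = 5, (2/692341) = -1; sign now -1; continue with (60647/692341)
flip (60647/692341) -> (692341/60647): both odd, 60647 mod 4 = 3, 692341 mod 4 = 1, so the flip contributes +1; sign now -1
(692341/60647): 692341 mod 60647 = 25224, so (692341/60647) = (25224/60647)
factor out 2^3: 25224 = 2^3·3153; with 60647 mod 8 = 7, (2/60647) = +1; sign now -1; continue with (3153/60647)
flip (3153/60647) -> (60647/3153): both odd, 3153 mod 4 = 1, 60647 mod 4 = 3, so the flip contributes +1; sign now -1
(60647/3153): 60647 mod 3153 = 740, so (60647/3153) = (740/3153)
factor out 2^2: 740 = 2^2·185; with 3153 mod 8 = 1, (2/3153) = +1; sign now -1; continue with (185/3153)
flip (185/3153) -> (3153/185): both odd, 185 mod 4 = 1, 3153 mod 4 = 1, so the flip contributes +1; sign now -1
(3153/185): 3153 mod 185 = 8, so (3153/185) = (8/185)
factor out 2^3: 8 = 2^3·1; with 185 mod 8 = 1, (2/185) = +1; sign now -1; continue with (1/185)
reached (1/185) = 1, so the symbol is -1

-1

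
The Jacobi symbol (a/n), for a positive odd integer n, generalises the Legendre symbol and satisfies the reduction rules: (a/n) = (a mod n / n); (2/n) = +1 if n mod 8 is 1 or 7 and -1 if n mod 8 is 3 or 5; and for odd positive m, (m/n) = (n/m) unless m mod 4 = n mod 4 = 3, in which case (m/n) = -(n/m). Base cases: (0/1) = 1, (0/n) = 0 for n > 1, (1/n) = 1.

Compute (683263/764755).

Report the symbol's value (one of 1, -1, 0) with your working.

reciprocity: (683263/764755) = -1·(764755/683263) since 683263 mod 4 = 3, 764755 mod 4 = 3; sign now -1
(764755/683263) = (81492/683263)   [reduce mod 683263]
81492 = 2^2·20373; (2/683263) = +1 since 683263 mod 8 = 7, so (81492/683263) = (+1)^2·(20373/683263); sign now -1
reciprocity: (20373/683263) = +1·(683263/20373) since 20373 mod 4 = 1, 683263 mod 4 = 3; sign now -1
(683263/20373) = (10954/20373)   [reduce mod 20373]
10954 = 2^1·5477; (2/20373) = -1 since 20373 mod 8 = 5, so (10954/20373) = (-1)^1·(5477/20373); sign now +1
reciprocity: (5477/20373) = +1·(20373/5477) since 5477 mod 4 = 1, 20373 mod 4 = 1; sign now +1
(20373/5477) = (3942/5477)   [reduce mod 5477]
3942 = 2^1·1971; (2/5477) = -1 since 5477 mod 8 = 5, so (3942/5477) = (-1)^1·(1971/5477); sign now -1
reciprocity: (1971/5477) = +1·(5477/1971) since 1971 mod 4 = 3, 5477 mod 4 = 1; sign now -1
(5477/1971) = (1535/1971)   [reduce mod 1971]
reciprocity: (1535/1971) = -1·(1971/1535) since 1535 mod 4 = 3, 1971 mod 4 = 3; sign now +1
(1971/1535) = (436/1535)   [reduce mod 1535]
436 = 2^2·109; (2/1535) = +1 since 1535 mod 8 = 7, so (436/1535) = (+1)^2·(109/1535); sign now +1
reciprocity: (109/1535) = +1·(1535/109) since 109 mod 4 = 1, 1535 mod 4 = 3; sign now +1
(1535/109) = (9/109)   [reduce mod 109]
reciprocity: (9/109) = +1·(109/9) since 9 mod 4 = 1, 109 mod 4 = 1; sign now +1
(109/9) = (1/9)   [reduce mod 9]
(1/9) = 1; final value = sign = +1

1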